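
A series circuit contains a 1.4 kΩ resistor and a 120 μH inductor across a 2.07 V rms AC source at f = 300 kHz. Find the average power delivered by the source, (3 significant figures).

2.98 mW

ω = 2πf = 1.885e+06 rad/s
X_L = ωL = 226 Ω
Z = 1400 + j226 Ω
|Z| = √(1400² + 226²) = 1420 Ω
∠Z = arctan(226/1400) = 9.18°
I = V/|Z| = 1.46 mA
P = VI cos φ = 2.07 × 0.00146 × cos(9.18°) = 2.98 mW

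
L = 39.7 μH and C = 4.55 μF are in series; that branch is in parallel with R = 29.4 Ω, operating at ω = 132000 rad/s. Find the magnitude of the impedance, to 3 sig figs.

3.55 Ω

X_L = ωL = 5.24 Ω
X_C = 1/(ωC) = 1.67 Ω
Branch 1: Z₁ = R = 29.4 Ω
Branch 2 (series LC): Z₂ = j(X_L − X_C) = j3.58 Ω
Parallel: Z = Z₁Z₂/(Z₁+Z₂), |Z| = 3.55 Ω, ∠Z = 83.1°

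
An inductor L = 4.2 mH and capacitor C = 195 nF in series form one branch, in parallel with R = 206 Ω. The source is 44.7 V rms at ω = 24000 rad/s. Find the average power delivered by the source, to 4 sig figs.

9.699 W

X_L = ωL = 100.8 Ω
X_C = 1/(ωC) = 213.7 Ω
Branch 1: Z₁ = R = 206.0 Ω
Branch 2 (series LC): Z₂ = j(X_L − X_C) = −j112.9 Ω
Parallel: Z = Z₁Z₂/(Z₁+Z₂), |Z| = 98.99 Ω, ∠Z = -61.28°
I = V/|Z| = 451.6 mA
P = VI cos φ = 44.7 × 0.4516 × cos(-61.28°) = 9.699 W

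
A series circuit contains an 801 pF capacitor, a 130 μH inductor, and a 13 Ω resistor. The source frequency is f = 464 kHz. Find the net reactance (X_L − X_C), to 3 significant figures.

-49.2 Ω

ω = 2πf = 2.915e+06 rad/s
X_L = ωL = 379 Ω
X_C = 1/(ωC) = 428 Ω
X = 379 − 428 = -49.2 Ω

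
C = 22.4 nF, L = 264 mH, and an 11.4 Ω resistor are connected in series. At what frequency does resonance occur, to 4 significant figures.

2.070 kHz

ω₀ = 1/√(LC) = 1/√(0.264 × 2.24e-08) = 13000 rad/s
f₀ = ω₀/(2π) = 2.070 kHz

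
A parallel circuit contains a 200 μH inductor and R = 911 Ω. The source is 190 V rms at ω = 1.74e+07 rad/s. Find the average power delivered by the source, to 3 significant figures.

39.6 W

X_L = ωL = 3480 Ω
Parallel: admittances add. Y = 1/R + 1/(jωL)
Y = (0.00110 − j0.000287) S
|Y| = 0.00113 S → |Z| = 1/|Y| = 881 Ω, ∠Z = −∠Y = 14.7°
I = V/|Z| = 216 mA
P = VI cos φ = 190 × 0.216 × cos(14.7°) = 39.6 W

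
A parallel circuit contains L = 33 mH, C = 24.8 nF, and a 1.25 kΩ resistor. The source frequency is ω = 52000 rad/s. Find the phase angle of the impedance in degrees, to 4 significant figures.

-41.46°

X_L = ωL = 1716 Ω
X_C = 1/(ωC) = 775.4 Ω
Parallel: admittances add. Y = 1/R + 1/(jωL) + jωC
Y = (0.0008000 + j0.0007068) S
|Y| = 0.001068 S → |Z| = 1/|Y| = 936.7 Ω, ∠Z = −∠Y = -41.46°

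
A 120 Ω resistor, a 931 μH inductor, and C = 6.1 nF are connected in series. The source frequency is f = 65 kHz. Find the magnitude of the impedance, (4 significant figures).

ω = 2πf = 408400 rad/s
X_L = ωL = 380.2 Ω
X_C = 1/(ωC) = 401.4 Ω
Net reactance X = X_L − X_C = -21.17 Ω
Z = 120.0 − j21.17 Ω
|Z| = √(120.0² + 21.17²) = 121.9 Ω

121.9 Ω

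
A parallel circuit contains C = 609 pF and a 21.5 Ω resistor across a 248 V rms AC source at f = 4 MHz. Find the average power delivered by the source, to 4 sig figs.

ω = 2πf = 2.513e+07 rad/s
X_C = 1/(ωC) = 65.33 Ω
Parallel: admittances add. Y = 1/R + jωC
Y = (0.04651 + j0.01531) S
|Y| = 0.04897 S → |Z| = 1/|Y| = 20.42 Ω, ∠Z = −∠Y = -18.22°
I = V/|Z| = 12.14 A
P = VI cos φ = 248 × 12.14 × cos(-18.22°) = 2.861 kW

2.861 kW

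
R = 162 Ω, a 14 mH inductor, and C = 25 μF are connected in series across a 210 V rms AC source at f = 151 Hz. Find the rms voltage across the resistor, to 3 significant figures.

ω = 2πf = 948.8 rad/s
X_L = ωL = 13.3 Ω
X_C = 1/(ωC) = 42.2 Ω
Net reactance X = X_L − X_C = -28.9 Ω
Z = 162 − j28.9 Ω
|Z| = √(162² + 28.9²) = 165 Ω
I = V/|Z| = 1.28 A
V_R = I·|Z_R| = 1.28 × 162 = 207 V

207 V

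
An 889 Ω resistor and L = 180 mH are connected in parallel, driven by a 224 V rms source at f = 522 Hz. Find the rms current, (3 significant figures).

455 mA

ω = 2πf = 3280 rad/s
X_L = ωL = 590 Ω
Parallel: admittances add. Y = 1/R + 1/(jωL)
Y = (0.00112 − j0.00169) S
|Y| = 0.00203 S → |Z| = 1/|Y| = 492 Ω, ∠Z = −∠Y = 56.4°
I = V/|Z| = 224/492 = 455 mA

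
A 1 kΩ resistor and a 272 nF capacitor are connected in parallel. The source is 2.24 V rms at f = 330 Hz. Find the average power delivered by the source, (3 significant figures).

ω = 2πf = 2073 rad/s
X_C = 1/(ωC) = 1770 Ω
Parallel: admittances add. Y = 1/R + jωC
Y = (0.00100 + j0.000564) S
|Y| = 0.00115 S → |Z| = 1/|Y| = 871 Ω, ∠Z = −∠Y = -29.4°
I = V/|Z| = 2.57 mA
P = VI cos φ = 2.24 × 0.00257 × cos(-29.4°) = 5.02 mW

5.02 mW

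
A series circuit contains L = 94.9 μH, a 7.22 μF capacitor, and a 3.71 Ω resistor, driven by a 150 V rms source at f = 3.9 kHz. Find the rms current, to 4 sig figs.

ω = 2πf = 24500 rad/s
X_L = ωL = 2.325 Ω
X_C = 1/(ωC) = 5.652 Ω
Net reactance X = X_L − X_C = -3.327 Ω
Z = 3.710 − j3.327 Ω
|Z| = √(3.710² + 3.327²) = 4.983 Ω
I = V/|Z| = 150/4.983 = 30.10 A

30.10 A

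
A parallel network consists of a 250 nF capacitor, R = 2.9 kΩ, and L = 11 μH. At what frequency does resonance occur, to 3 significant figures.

ω₀ = 1/√(LC) = 1/√(1.1e-05 × 2.5e-07) = 603000 rad/s
f₀ = ω₀/(2π) = 96.0 kHz

96.0 kHz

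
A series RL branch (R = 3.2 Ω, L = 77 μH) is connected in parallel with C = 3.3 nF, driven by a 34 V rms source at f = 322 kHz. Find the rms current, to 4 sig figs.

ω = 2πf = 2.023e+06 rad/s
X_L = ωL = 155.8 Ω
X_C = 1/(ωC) = 149.8 Ω
Branch 1 (R+jX_L): Z₁ = 3.200 + j155.8 Ω, |Z₁| = 155.8 Ω
Branch 2 (−jX_C): Z₂ = −j149.8 Ω
Parallel: Z = Z₁Z₂/(Z₁+Z₂), |Z| = 3429 Ω, ∠Z = -63.13°
I = V/|Z| = 34/3429 = 9.915 mA

9.915 mA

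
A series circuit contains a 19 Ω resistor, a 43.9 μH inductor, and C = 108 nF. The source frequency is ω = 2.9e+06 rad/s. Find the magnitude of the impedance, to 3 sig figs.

X_L = ωL = 127 Ω
X_C = 1/(ωC) = 3.19 Ω
Net reactance X = X_L − X_C = 124 Ω
Z = 19.0 + j124 Ω
|Z| = √(19.0² + 124²) = 126 Ω

126 Ω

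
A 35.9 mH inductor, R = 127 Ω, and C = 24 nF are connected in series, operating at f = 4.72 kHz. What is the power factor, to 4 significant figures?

ω = 2πf = 29660 rad/s
X_L = ωL = 1065 Ω
X_C = 1/(ωC) = 1405 Ω
Net reactance X = X_L − X_C = -340.3 Ω
Z = 127.0 − j340.3 Ω
|Z| = √(127.0² + 340.3²) = 363.2 Ω
∠Z = arctan(-340.3/127.0) = -69.53°
cos φ = cos(-69.53°) = 0.3496

0.3496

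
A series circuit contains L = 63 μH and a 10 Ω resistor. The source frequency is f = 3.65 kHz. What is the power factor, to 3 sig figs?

0.990

ω = 2πf = 22930 rad/s
X_L = ωL = 1.44 Ω
Z = 10.0 + j1.44 Ω
|Z| = √(10.0² + 1.44²) = 10.1 Ω
∠Z = arctan(1.44/10.0) = 8.22°
cos φ = cos(8.22°) = 0.990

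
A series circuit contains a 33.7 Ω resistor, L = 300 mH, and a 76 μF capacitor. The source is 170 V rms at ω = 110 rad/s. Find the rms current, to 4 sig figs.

X_L = ωL = 33.00 Ω
X_C = 1/(ωC) = 119.6 Ω
Net reactance X = X_L − X_C = -86.62 Ω
Z = 33.70 − j86.62 Ω
|Z| = √(33.70² + 86.62²) = 92.94 Ω
I = V/|Z| = 170/92.94 = 1.829 A

1.829 A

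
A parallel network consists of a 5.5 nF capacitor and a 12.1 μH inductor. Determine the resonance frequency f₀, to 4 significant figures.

616.9 kHz

ω₀ = 1/√(LC) = 1/√(1.21e-05 × 5.5e-09) = 3.876e+06 rad/s
f₀ = ω₀/(2π) = 616.9 kHz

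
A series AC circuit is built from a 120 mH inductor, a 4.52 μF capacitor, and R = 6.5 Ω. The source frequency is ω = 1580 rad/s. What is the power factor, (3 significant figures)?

0.130

X_L = ωL = 190 Ω
X_C = 1/(ωC) = 140 Ω
Net reactance X = X_L − X_C = 49.6 Ω
Z = 6.50 + j49.6 Ω
|Z| = √(6.50² + 49.6²) = 50.0 Ω
∠Z = arctan(49.6/6.50) = 82.5°
cos φ = cos(82.5°) = 0.130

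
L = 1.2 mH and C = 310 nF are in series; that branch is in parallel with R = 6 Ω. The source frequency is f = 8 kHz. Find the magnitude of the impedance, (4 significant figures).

3.244 Ω

ω = 2πf = 50270 rad/s
X_L = ωL = 60.32 Ω
X_C = 1/(ωC) = 64.18 Ω
Branch 1: Z₁ = R = 6.000 Ω
Branch 2 (series LC): Z₂ = j(X_L − X_C) = −j3.857 Ω
Parallel: Z = Z₁Z₂/(Z₁+Z₂), |Z| = 3.244 Ω, ∠Z = -57.27°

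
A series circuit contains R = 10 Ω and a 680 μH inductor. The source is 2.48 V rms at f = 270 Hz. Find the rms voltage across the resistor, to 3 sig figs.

2.46 V

ω = 2πf = 1696 rad/s
X_L = ωL = 1.15 Ω
Z = 10.0 + j1.15 Ω
|Z| = √(10.0² + 1.15²) = 10.1 Ω
I = V/|Z| = 246 mA
V_R = I·|Z_R| = 0.246 × 10.0 = 2.46 V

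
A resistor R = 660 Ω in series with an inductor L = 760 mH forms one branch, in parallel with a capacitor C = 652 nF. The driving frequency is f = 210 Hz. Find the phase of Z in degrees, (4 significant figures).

ω = 2πf = 1319 rad/s
X_L = ωL = 1003 Ω
X_C = 1/(ωC) = 1162 Ω
Branch 1 (R+jX_L): Z₁ = 660.0 + j1003 Ω, |Z₁| = 1201 Ω
Branch 2 (−jX_C): Z₂ = −j1162 Ω
Parallel: Z = Z₁Z₂/(Z₁+Z₂), |Z| = 2055 Ω, ∠Z = -19.76°

-19.76°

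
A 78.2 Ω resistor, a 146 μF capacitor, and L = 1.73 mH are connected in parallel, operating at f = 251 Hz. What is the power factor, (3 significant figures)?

ω = 2πf = 1577 rad/s
X_L = ωL = 2.73 Ω
X_C = 1/(ωC) = 4.34 Ω
Parallel: admittances add. Y = 1/R + 1/(jωL) + jωC
Y = (0.0128 − j0.136) S
|Y| = 0.137 S → |Z| = 1/|Y| = 7.31 Ω, ∠Z = −∠Y = 84.6°
cos φ = cos(84.6°) = 0.0934

0.0934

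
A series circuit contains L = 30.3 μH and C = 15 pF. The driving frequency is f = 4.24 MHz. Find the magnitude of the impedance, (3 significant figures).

1700 Ω

ω = 2πf = 2.664e+07 rad/s
X_L = ωL = 807 Ω
X_C = 1/(ωC) = 2500 Ω
Net reactance X = X_L − X_C = -1700 Ω
Z = − j1700 Ω
|Z| = √(0² + 1700²) = 1700 Ω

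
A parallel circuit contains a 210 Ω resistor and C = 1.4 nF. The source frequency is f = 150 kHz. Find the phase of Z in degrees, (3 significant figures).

-15.5°

ω = 2πf = 942500 rad/s
X_C = 1/(ωC) = 758 Ω
Parallel: admittances add. Y = 1/R + jωC
Y = (0.00476 + j0.00132) S
|Y| = 0.00494 S → |Z| = 1/|Y| = 202 Ω, ∠Z = −∠Y = -15.5°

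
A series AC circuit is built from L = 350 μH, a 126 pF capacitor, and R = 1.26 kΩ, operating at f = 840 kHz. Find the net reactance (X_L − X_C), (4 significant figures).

343.5 Ω

ω = 2πf = 5.278e+06 rad/s
X_L = ωL = 1847 Ω
X_C = 1/(ωC) = 1504 Ω
X = 1847 − 1504 = 343.5 Ω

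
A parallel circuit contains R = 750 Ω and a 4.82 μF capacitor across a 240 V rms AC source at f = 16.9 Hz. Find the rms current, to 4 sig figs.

342.8 mA

ω = 2πf = 106.2 rad/s
X_C = 1/(ωC) = 1954 Ω
Parallel: admittances add. Y = 1/R + jωC
Y = (0.001333 + j0.0005118) S
|Y| = 0.001428 S → |Z| = 1/|Y| = 700.2 Ω, ∠Z = −∠Y = -21.00°
I = V/|Z| = 240/700.2 = 342.8 mA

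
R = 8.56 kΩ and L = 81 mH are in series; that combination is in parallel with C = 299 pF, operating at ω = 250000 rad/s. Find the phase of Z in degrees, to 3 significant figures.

-61.7°

X_L = ωL = 20200 Ω
X_C = 1/(ωC) = 13400 Ω
Branch 1 (R+jX_L): Z₁ = 8560 + j20200 Ω, |Z₁| = 22000 Ω
Branch 2 (−jX_C): Z₂ = −j13400 Ω
Parallel: Z = Z₁Z₂/(Z₁+Z₂), |Z| = 26800 Ω, ∠Z = -61.7°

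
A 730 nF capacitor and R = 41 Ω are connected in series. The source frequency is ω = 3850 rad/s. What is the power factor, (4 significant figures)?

X_C = 1/(ωC) = 355.8 Ω
Z = 41.00 − j355.8 Ω
|Z| = √(41.00² + 355.8²) = 358.2 Ω
∠Z = arctan(-355.8/41.00) = -83.43°
cos φ = cos(-83.43°) = 0.1145

0.1145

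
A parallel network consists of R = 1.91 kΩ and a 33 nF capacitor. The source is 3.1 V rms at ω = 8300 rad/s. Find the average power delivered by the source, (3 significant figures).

5.03 mW

X_C = 1/(ωC) = 3650 Ω
Parallel: admittances add. Y = 1/R + jωC
Y = (0.000524 + j0.000274) S
|Y| = 0.000591 S → |Z| = 1/|Y| = 1690 Ω, ∠Z = −∠Y = -27.6°
I = V/|Z| = 1.83 mA
P = VI cos φ = 3.1 × 0.00183 × cos(-27.6°) = 5.03 mW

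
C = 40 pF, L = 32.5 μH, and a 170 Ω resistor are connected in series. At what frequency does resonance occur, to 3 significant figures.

4.41 MHz

ω₀ = 1/√(LC) = 1/√(3.25e-05 × 4e-11) = 2.774e+07 rad/s
f₀ = ω₀/(2π) = 4.41 MHz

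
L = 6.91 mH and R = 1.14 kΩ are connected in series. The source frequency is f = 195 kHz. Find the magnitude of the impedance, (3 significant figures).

ω = 2πf = 1.225e+06 rad/s
X_L = ωL = 8470 Ω
Z = 1140 + j8470 Ω
|Z| = √(1140² + 8470²) = 8540 Ω

8540 Ω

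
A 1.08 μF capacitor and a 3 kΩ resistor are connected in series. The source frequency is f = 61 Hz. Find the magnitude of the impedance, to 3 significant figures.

3850 Ω

ω = 2πf = 383.3 rad/s
X_C = 1/(ωC) = 2420 Ω
Z = 3000 − j2420 Ω
|Z| = √(3000² + 2420²) = 3850 Ω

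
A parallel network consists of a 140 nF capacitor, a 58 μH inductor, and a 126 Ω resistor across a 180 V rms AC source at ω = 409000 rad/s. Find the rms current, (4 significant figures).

3.071 A

X_L = ωL = 23.72 Ω
X_C = 1/(ωC) = 17.46 Ω
Parallel: admittances add. Y = 1/R + 1/(jωL) + jωC
Y = (0.007937 + j0.01511) S
|Y| = 0.01706 S → |Z| = 1/|Y| = 58.61 Ω, ∠Z = −∠Y = -62.28°
I = V/|Z| = 180/58.61 = 3.071 A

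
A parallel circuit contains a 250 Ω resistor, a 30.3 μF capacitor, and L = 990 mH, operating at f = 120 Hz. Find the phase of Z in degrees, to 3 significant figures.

ω = 2πf = 754.0 rad/s
X_L = ωL = 746 Ω
X_C = 1/(ωC) = 43.8 Ω
Parallel: admittances add. Y = 1/R + 1/(jωL) + jωC
Y = (0.00400 + j0.0215) S
|Y| = 0.0219 S → |Z| = 1/|Y| = 45.7 Ω, ∠Z = −∠Y = -79.5°

-79.5°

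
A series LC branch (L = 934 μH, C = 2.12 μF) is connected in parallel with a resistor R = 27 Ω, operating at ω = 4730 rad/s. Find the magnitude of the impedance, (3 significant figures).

X_L = ωL = 4.42 Ω
X_C = 1/(ωC) = 99.7 Ω
Branch 1: Z₁ = R = 27.0 Ω
Branch 2 (series LC): Z₂ = j(X_L − X_C) = −j95.3 Ω
Parallel: Z = Z₁Z₂/(Z₁+Z₂), |Z| = 26.0 Ω, ∠Z = -15.8°

26.0 Ω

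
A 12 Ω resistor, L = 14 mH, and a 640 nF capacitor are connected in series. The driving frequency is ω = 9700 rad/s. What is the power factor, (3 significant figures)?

0.429

X_L = ωL = 136 Ω
X_C = 1/(ωC) = 161 Ω
Net reactance X = X_L − X_C = -25.3 Ω
Z = 12.0 − j25.3 Ω
|Z| = √(12.0² + 25.3²) = 28.0 Ω
∠Z = arctan(-25.3/12.0) = -64.6°
cos φ = cos(-64.6°) = 0.429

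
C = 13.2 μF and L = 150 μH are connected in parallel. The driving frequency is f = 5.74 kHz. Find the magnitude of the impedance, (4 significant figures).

3.434 Ω

ω = 2πf = 36070 rad/s
X_L = ωL = 5.410 Ω
X_C = 1/(ωC) = 2.101 Ω
Parallel: admittances add. Y = 1/(jωL) + jωC
Y = (0 + j0.2912) S
|Y| = 0.2912 S → |Z| = 1/|Y| = 3.434 Ω, ∠Z = −∠Y = -90.00°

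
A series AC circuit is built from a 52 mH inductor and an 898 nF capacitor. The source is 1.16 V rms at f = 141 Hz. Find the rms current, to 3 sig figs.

ω = 2πf = 885.9 rad/s
X_L = ωL = 46.1 Ω
X_C = 1/(ωC) = 1260 Ω
Net reactance X = X_L − X_C = -1210 Ω
Z = − j1210 Ω
|Z| = √(0² + 1210²) = 1210 Ω
I = V/|Z| = 1.16/1210 = 958 μA

958 μA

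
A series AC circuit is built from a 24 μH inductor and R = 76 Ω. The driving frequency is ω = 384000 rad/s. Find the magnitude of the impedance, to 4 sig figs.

X_L = ωL = 9.216 Ω
Z = 76.00 + j9.216 Ω
|Z| = √(76.00² + 9.216²) = 76.56 Ω

76.56 Ω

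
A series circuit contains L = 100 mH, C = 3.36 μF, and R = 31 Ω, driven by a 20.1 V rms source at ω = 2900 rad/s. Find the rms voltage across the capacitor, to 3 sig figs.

10.9 V

X_L = ωL = 290 Ω
X_C = 1/(ωC) = 103 Ω
Net reactance X = X_L − X_C = 187 Ω
Z = 31.0 + j187 Ω
|Z| = √(31.0² + 187²) = 190 Ω
I = V/|Z| = 106 mA
V_C = I·|Z_C| = 0.106 × 103 = 10.9 V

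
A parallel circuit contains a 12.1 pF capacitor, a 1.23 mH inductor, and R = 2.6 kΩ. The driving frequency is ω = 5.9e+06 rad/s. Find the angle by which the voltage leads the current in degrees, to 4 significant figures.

9.796°

X_L = ωL = 7257 Ω
X_C = 1/(ωC) = 14010 Ω
Parallel: admittances add. Y = 1/R + 1/(jωL) + jωC
Y = (0.0003846 − j6.641e-05) S
|Y| = 0.0003903 S → |Z| = 1/|Y| = 2562 Ω, ∠Z = −∠Y = 9.796°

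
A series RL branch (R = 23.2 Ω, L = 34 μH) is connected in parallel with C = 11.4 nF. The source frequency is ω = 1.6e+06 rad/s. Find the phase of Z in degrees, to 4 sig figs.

X_L = ωL = 54.40 Ω
X_C = 1/(ωC) = 54.82 Ω
Branch 1 (R+jX_L): Z₁ = 23.20 + j54.40 Ω, |Z₁| = 59.14 Ω
Branch 2 (−jX_C): Z₂ = −j54.82 Ω
Parallel: Z = Z₁Z₂/(Z₁+Z₂), |Z| = 139.7 Ω, ∠Z = -22.05°

-22.05°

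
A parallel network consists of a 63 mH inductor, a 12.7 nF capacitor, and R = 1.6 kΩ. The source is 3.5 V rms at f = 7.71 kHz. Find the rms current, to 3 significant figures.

ω = 2πf = 48440 rad/s
X_L = ωL = 3050 Ω
X_C = 1/(ωC) = 1630 Ω
Parallel: admittances add. Y = 1/R + 1/(jωL) + jωC
Y = (0.000625 + j0.000288) S
|Y| = 0.000688 S → |Z| = 1/|Y| = 1450 Ω, ∠Z = −∠Y = -24.7°
I = V/|Z| = 3.5/1450 = 2.41 mA

2.41 mA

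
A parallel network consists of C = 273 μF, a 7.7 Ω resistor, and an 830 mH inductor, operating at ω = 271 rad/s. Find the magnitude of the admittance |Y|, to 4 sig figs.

147.3 mS

X_L = ωL = 224.9 Ω
X_C = 1/(ωC) = 13.52 Ω
Parallel: admittances add. Y = 1/R + 1/(jωL) + jωC
Y = (0.1299 + j0.06954) S
|Y| = 0.1473 S → |Z| = 1/|Y| = 6.788 Ω, ∠Z = −∠Y = -28.17°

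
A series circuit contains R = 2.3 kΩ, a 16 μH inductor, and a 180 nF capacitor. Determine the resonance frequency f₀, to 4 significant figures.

ω₀ = 1/√(LC) = 1/√(1.6e-05 × 1.8e-07) = 589300 rad/s
f₀ = ω₀/(2π) = 93.78 kHz

93.78 kHz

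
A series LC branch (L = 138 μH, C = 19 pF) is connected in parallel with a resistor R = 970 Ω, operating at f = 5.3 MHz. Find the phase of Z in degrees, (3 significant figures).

17.8°

ω = 2πf = 3.33e+07 rad/s
X_L = ωL = 4600 Ω
X_C = 1/(ωC) = 1580 Ω
Branch 1: Z₁ = R = 970 Ω
Branch 2 (series LC): Z₂ = j(X_L − X_C) = j3020 Ω
Parallel: Z = Z₁Z₂/(Z₁+Z₂), |Z| = 923 Ω, ∠Z = 17.8°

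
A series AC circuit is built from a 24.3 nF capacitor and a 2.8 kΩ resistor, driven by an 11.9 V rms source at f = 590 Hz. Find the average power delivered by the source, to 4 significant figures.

3.025 mW

ω = 2πf = 3707 rad/s
X_C = 1/(ωC) = 11100 Ω
Z = 2800 − j11100 Ω
|Z| = √(2800² + 11100²) = 11450 Ω
∠Z = arctan(-11100/2800) = -75.84°
I = V/|Z| = 1.039 mA
P = VI cos φ = 11.9 × 0.001039 × cos(-75.84°) = 3.025 mW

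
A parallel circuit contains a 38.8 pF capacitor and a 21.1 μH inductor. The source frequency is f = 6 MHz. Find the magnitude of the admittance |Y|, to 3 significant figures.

ω = 2πf = 3.77e+07 rad/s
X_L = ωL = 795 Ω
X_C = 1/(ωC) = 684 Ω
Parallel: admittances add. Y = 1/(jωL) + jωC
Y = (0 + j0.000206) S
|Y| = 0.000206 S → |Z| = 1/|Y| = 4860 Ω, ∠Z = −∠Y = -90.0°

206 μS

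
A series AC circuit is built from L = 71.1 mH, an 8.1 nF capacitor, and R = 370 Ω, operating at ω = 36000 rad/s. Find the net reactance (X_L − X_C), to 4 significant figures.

-869.8 Ω

X_L = ωL = 2560 Ω
X_C = 1/(ωC) = 3429 Ω
X = 2560 − 3429 = -869.8 Ω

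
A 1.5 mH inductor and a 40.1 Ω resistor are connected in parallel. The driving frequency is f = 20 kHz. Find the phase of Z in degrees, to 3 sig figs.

ω = 2πf = 125700 rad/s
X_L = ωL = 188 Ω
Parallel: admittances add. Y = 1/R + 1/(jωL)
Y = (0.0249 − j0.00531) S
|Y| = 0.0255 S → |Z| = 1/|Y| = 39.2 Ω, ∠Z = −∠Y = 12.0°

12.0°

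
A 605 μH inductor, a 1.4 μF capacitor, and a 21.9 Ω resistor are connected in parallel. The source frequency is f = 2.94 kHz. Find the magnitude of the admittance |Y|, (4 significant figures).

78.31 mS

ω = 2πf = 18470 rad/s
X_L = ωL = 11.18 Ω
X_C = 1/(ωC) = 38.67 Ω
Parallel: admittances add. Y = 1/R + 1/(jωL) + jωC
Y = (0.04566 − j0.06362) S
|Y| = 0.07831 S → |Z| = 1/|Y| = 12.77 Ω, ∠Z = −∠Y = 54.33°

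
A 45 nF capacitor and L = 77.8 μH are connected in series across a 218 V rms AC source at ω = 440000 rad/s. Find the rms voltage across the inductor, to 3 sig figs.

X_L = ωL = 34.2 Ω
X_C = 1/(ωC) = 50.5 Ω
Net reactance X = X_L − X_C = -16.3 Ω
Z = − j16.3 Ω
|Z| = √(0² + 16.3²) = 16.3 Ω
I = V/|Z| = 13.4 A
V_L = I·|Z_L| = 13.4 × 34.2 = 459 V

459 V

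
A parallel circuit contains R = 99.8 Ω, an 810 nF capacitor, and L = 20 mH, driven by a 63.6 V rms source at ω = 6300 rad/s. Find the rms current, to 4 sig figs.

662.3 mA

X_L = ωL = 126.0 Ω
X_C = 1/(ωC) = 196.0 Ω
Parallel: admittances add. Y = 1/R + 1/(jωL) + jωC
Y = (0.01002 − j0.002834) S
|Y| = 0.01041 S → |Z| = 1/|Y| = 96.03 Ω, ∠Z = −∠Y = 15.79°
I = V/|Z| = 63.6/96.03 = 662.3 mA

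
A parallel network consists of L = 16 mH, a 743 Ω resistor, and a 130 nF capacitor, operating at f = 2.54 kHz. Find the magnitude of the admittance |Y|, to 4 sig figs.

ω = 2πf = 15960 rad/s
X_L = ωL = 255.3 Ω
X_C = 1/(ωC) = 482.0 Ω
Parallel: admittances add. Y = 1/R + 1/(jωL) + jωC
Y = (0.001346 − j0.001842) S
|Y| = 0.002281 S → |Z| = 1/|Y| = 438.4 Ω, ∠Z = −∠Y = 53.84°

2.281 mS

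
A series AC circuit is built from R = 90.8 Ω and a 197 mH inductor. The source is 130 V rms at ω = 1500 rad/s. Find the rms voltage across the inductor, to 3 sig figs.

X_L = ωL = 296 Ω
Z = 90.8 + j296 Ω
|Z| = √(90.8² + 296²) = 309 Ω
I = V/|Z| = 421 mA
V_L = I·|Z_L| = 0.421 × 296 = 124 V

124 V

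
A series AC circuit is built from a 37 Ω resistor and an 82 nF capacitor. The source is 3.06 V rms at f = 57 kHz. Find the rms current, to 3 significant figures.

ω = 2πf = 358100 rad/s
X_C = 1/(ωC) = 34.1 Ω
Z = 37.0 − j34.1 Ω
|Z| = √(37.0² + 34.1²) = 50.3 Ω
I = V/|Z| = 3.06/50.3 = 60.9 mA

60.9 mA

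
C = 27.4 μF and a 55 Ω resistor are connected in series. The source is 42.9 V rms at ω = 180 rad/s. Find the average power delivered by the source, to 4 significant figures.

X_C = 1/(ωC) = 202.8 Ω
Z = 55.00 − j202.8 Ω
|Z| = √(55.00² + 202.8²) = 210.1 Ω
∠Z = arctan(-202.8/55.00) = -74.82°
I = V/|Z| = 204.2 mA
P = VI cos φ = 42.9 × 0.2042 × cos(-74.82°) = 2.293 W

2.293 W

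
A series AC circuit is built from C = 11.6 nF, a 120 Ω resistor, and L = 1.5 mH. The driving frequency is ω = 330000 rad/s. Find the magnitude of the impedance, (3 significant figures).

263 Ω

X_L = ωL = 495 Ω
X_C = 1/(ωC) = 261 Ω
Net reactance X = X_L − X_C = 234 Ω
Z = 120 + j234 Ω
|Z| = √(120² + 234²) = 263 Ω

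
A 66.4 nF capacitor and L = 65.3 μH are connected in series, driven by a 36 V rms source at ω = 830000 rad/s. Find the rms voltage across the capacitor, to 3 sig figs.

18.1 V

X_L = ωL = 54.2 Ω
X_C = 1/(ωC) = 18.1 Ω
Net reactance X = X_L − X_C = 36.1 Ω
Z = j36.1 Ω
|Z| = √(0² + 36.1²) = 36.1 Ω
I = V/|Z| = 998 mA
V_C = I·|Z_C| = 0.998 × 18.1 = 18.1 V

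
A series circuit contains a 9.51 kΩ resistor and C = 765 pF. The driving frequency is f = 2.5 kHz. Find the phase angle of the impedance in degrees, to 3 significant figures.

ω = 2πf = 15710 rad/s
X_C = 1/(ωC) = 83200 Ω
Z = 9510 − j83200 Ω
|Z| = √(9510² + 83200²) = 83800 Ω
∠Z = arctan(-83200/9510) = -83.5°

-83.5°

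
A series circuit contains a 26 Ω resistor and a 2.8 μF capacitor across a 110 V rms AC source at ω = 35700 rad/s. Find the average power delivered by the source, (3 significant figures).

X_C = 1/(ωC) = 10.0 Ω
Z = 26.0 − j10.0 Ω
|Z| = √(26.0² + 10.0²) = 27.9 Ω
∠Z = arctan(-10.0/26.0) = -21.0°
I = V/|Z| = 3.95 A
P = VI cos φ = 110 × 3.95 × cos(-21.0°) = 405 W

405 W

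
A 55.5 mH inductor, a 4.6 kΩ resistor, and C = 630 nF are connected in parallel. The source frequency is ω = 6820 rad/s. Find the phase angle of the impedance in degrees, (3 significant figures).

X_L = ωL = 379 Ω
X_C = 1/(ωC) = 233 Ω
Parallel: admittances add. Y = 1/R + 1/(jωL) + jωC
Y = (0.000217 + j0.00165) S
|Y| = 0.00167 S → |Z| = 1/|Y| = 599 Ω, ∠Z = −∠Y = -82.5°

-82.5°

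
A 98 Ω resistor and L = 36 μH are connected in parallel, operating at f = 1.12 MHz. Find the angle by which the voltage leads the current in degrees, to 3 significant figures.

21.1°

ω = 2πf = 7.037e+06 rad/s
X_L = ωL = 253 Ω
Parallel: admittances add. Y = 1/R + 1/(jωL)
Y = (0.0102 − j0.00395) S
|Y| = 0.0109 S → |Z| = 1/|Y| = 91.4 Ω, ∠Z = −∠Y = 21.1°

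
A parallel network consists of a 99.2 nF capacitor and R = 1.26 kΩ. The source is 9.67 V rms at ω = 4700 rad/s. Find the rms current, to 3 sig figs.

8.90 mA

X_C = 1/(ωC) = 2140 Ω
Parallel: admittances add. Y = 1/R + jωC
Y = (0.000794 + j0.000466) S
|Y| = 0.000920 S → |Z| = 1/|Y| = 1090 Ω, ∠Z = −∠Y = -30.4°
I = V/|Z| = 9.67/1090 = 8.90 mA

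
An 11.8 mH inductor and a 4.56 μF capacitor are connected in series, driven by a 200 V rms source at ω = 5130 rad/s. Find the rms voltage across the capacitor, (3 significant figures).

481 V

X_L = ωL = 60.5 Ω
X_C = 1/(ωC) = 42.7 Ω
Net reactance X = X_L − X_C = 17.8 Ω
Z = j17.8 Ω
|Z| = √(0² + 17.8²) = 17.8 Ω
I = V/|Z| = 11.2 A
V_C = I·|Z_C| = 11.2 × 42.7 = 481 V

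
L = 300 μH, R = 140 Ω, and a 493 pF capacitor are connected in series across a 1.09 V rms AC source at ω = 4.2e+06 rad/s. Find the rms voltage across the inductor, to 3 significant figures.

X_L = ωL = 1260 Ω
X_C = 1/(ωC) = 483 Ω
Net reactance X = X_L − X_C = 777 Ω
Z = 140 + j777 Ω
|Z| = √(140² + 777²) = 790 Ω
I = V/|Z| = 1.38 mA
V_L = I·|Z_L| = 0.00138 × 1260 = 1.74 V

1.74 V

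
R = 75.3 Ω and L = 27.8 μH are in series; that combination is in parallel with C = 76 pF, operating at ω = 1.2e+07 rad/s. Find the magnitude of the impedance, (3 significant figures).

X_L = ωL = 334 Ω
X_C = 1/(ωC) = 1100 Ω
Branch 1 (R+jX_L): Z₁ = 75.3 + j334 Ω, |Z₁| = 342 Ω
Branch 2 (−jX_C): Z₂ = −j1100 Ω
Parallel: Z = Z₁Z₂/(Z₁+Z₂), |Z| = 489 Ω, ∠Z = 71.6°

489 Ω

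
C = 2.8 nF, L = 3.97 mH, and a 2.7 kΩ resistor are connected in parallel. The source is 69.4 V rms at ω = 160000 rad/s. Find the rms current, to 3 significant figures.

X_L = ωL = 635 Ω
X_C = 1/(ωC) = 2230 Ω
Parallel: admittances add. Y = 1/R + 1/(jωL) + jωC
Y = (0.000370 − j0.00113) S
|Y| = 0.00119 S → |Z| = 1/|Y| = 843 Ω, ∠Z = −∠Y = 71.8°
I = V/|Z| = 69.4/843 = 82.3 mA

82.3 mA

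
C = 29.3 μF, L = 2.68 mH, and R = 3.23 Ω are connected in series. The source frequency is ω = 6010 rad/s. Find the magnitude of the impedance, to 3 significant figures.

10.9 Ω

X_L = ωL = 16.1 Ω
X_C = 1/(ωC) = 5.68 Ω
Net reactance X = X_L − X_C = 10.4 Ω
Z = 3.23 + j10.4 Ω
|Z| = √(3.23² + 10.4²) = 10.9 Ω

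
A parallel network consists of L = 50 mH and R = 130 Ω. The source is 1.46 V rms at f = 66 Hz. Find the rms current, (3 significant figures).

ω = 2πf = 414.7 rad/s
X_L = ωL = 20.7 Ω
Parallel: admittances add. Y = 1/R + 1/(jωL)
Y = (0.00769 − j0.0482) S
|Y| = 0.0488 S → |Z| = 1/|Y| = 20.5 Ω, ∠Z = −∠Y = 80.9°
I = V/|Z| = 1.46/20.5 = 71.3 mA

71.3 mA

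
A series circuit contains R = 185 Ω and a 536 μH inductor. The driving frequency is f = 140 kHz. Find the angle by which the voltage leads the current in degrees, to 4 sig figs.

ω = 2πf = 879600 rad/s
X_L = ωL = 471.5 Ω
Z = 185.0 + j471.5 Ω
|Z| = √(185.0² + 471.5²) = 506.5 Ω
∠Z = arctan(471.5/185.0) = 68.58°

68.58°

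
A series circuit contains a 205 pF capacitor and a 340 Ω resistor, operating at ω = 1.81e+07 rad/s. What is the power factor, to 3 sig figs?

X_C = 1/(ωC) = 270 Ω
Z = 340 − j270 Ω
|Z| = √(340² + 270²) = 434 Ω
∠Z = arctan(-270/340) = -38.4°
cos φ = cos(-38.4°) = 0.784

0.784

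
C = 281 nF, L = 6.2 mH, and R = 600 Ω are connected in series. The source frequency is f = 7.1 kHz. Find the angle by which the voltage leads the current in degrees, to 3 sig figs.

18.2°

ω = 2πf = 44610 rad/s
X_L = ωL = 277 Ω
X_C = 1/(ωC) = 79.8 Ω
Net reactance X = X_L − X_C = 197 Ω
Z = 600 + j197 Ω
|Z| = √(600² + 197²) = 631 Ω
∠Z = arctan(197/600) = 18.2°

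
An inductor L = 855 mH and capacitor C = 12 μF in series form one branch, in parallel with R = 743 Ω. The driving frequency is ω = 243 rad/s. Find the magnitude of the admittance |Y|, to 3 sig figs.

7.52 mS

X_L = ωL = 208 Ω
X_C = 1/(ωC) = 343 Ω
Branch 1: Z₁ = R = 743 Ω
Branch 2 (series LC): Z₂ = j(X_L − X_C) = −j135 Ω
Parallel: Z = Z₁Z₂/(Z₁+Z₂), |Z| = 133 Ω, ∠Z = -79.7°
|Y| = 1/|Z| = 7.52 mS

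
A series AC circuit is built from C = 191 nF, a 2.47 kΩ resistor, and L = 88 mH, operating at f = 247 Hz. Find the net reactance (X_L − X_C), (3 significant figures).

ω = 2πf = 1552 rad/s
X_L = ωL = 137 Ω
X_C = 1/(ωC) = 3370 Ω
X = 137 − 3370 = -3240 Ω

-3240 Ω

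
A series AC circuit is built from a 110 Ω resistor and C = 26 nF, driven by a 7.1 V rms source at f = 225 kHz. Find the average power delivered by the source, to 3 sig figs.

432 mW

ω = 2πf = 1.414e+06 rad/s
X_C = 1/(ωC) = 27.2 Ω
Z = 110 − j27.2 Ω
|Z| = √(110² + 27.2²) = 113 Ω
∠Z = arctan(-27.2/110) = -13.9°
I = V/|Z| = 62.7 mA
P = VI cos φ = 7.1 × 0.0627 × cos(-13.9°) = 432 mW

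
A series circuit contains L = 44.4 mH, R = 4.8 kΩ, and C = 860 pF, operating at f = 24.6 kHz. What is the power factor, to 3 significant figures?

ω = 2πf = 154600 rad/s
X_L = ωL = 6860 Ω
X_C = 1/(ωC) = 7520 Ω
Net reactance X = X_L − X_C = -660 Ω
Z = 4800 − j660 Ω
|Z| = √(4800² + 660²) = 4850 Ω
∠Z = arctan(-660/4800) = -7.83°
cos φ = cos(-7.83°) = 0.991

0.991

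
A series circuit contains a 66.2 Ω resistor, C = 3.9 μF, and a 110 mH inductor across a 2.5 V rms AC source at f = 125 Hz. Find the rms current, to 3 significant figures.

ω = 2πf = 785.4 rad/s
X_L = ωL = 86.4 Ω
X_C = 1/(ωC) = 326 Ω
Net reactance X = X_L − X_C = -240 Ω
Z = 66.2 − j240 Ω
|Z| = √(66.2² + 240²) = 249 Ω
I = V/|Z| = 2.5/249 = 10.0 mA

10.0 mA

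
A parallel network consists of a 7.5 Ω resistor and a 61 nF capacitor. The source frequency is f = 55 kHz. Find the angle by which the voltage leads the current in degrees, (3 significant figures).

-8.98°

ω = 2πf = 345600 rad/s
X_C = 1/(ωC) = 47.4 Ω
Parallel: admittances add. Y = 1/R + jωC
Y = (0.133 + j0.0211) S
|Y| = 0.135 S → |Z| = 1/|Y| = 7.41 Ω, ∠Z = −∠Y = -8.98°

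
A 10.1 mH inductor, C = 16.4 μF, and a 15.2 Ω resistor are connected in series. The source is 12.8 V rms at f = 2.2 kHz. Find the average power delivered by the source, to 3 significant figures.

135 mW

ω = 2πf = 13820 rad/s
X_L = ωL = 140 Ω
X_C = 1/(ωC) = 4.41 Ω
Net reactance X = X_L − X_C = 135 Ω
Z = 15.2 + j135 Ω
|Z| = √(15.2² + 135²) = 136 Ω
∠Z = arctan(135/15.2) = 83.6°
I = V/|Z| = 94.1 mA
P = VI cos φ = 12.8 × 0.0941 × cos(83.6°) = 135 mW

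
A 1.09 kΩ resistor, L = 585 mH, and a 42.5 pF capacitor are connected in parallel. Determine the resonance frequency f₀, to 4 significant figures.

31.92 kHz

ω₀ = 1/√(LC) = 1/√(0.585 × 4.25e-11) = 200600 rad/s
f₀ = ω₀/(2π) = 31.92 kHz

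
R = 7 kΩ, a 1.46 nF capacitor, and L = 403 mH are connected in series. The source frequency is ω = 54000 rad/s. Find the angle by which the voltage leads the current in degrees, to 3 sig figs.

X_L = ωL = 21800 Ω
X_C = 1/(ωC) = 12700 Ω
Net reactance X = X_L − X_C = 9080 Ω
Z = 7000 + j9080 Ω
|Z| = √(7000² + 9080²) = 11500 Ω
∠Z = arctan(9080/7000) = 52.4°

52.4°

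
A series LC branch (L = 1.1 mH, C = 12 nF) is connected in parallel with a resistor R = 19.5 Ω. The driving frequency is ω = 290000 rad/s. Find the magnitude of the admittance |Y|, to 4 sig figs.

X_L = ωL = 319.0 Ω
X_C = 1/(ωC) = 287.4 Ω
Branch 1: Z₁ = R = 19.50 Ω
Branch 2 (series LC): Z₂ = j(X_L − X_C) = j31.64 Ω
Parallel: Z = Z₁Z₂/(Z₁+Z₂), |Z| = 16.60 Ω, ∠Z = 31.64°
|Y| = 1/|Z| = 60.24 mS

60.24 mS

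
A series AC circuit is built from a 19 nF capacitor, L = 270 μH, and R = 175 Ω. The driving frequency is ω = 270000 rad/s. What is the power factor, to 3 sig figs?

X_L = ωL = 72.9 Ω
X_C = 1/(ωC) = 195 Ω
Net reactance X = X_L − X_C = -122 Ω
Z = 175 − j122 Ω
|Z| = √(175² + 122²) = 213 Ω
∠Z = arctan(-122/175) = -34.9°
cos φ = cos(-34.9°) = 0.820

0.820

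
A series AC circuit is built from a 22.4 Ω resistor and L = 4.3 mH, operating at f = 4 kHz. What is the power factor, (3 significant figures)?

ω = 2πf = 25130 rad/s
X_L = ωL = 108 Ω
Z = 22.4 + j108 Ω
|Z| = √(22.4² + 108²) = 110 Ω
∠Z = arctan(108/22.4) = 78.3°
cos φ = cos(78.3°) = 0.203

0.203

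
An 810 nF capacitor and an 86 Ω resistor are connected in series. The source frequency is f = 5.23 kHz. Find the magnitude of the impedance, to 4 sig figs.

93.85 Ω

ω = 2πf = 32860 rad/s
X_C = 1/(ωC) = 37.57 Ω
Z = 86.00 − j37.57 Ω
|Z| = √(86.00² + 37.57²) = 93.85 Ω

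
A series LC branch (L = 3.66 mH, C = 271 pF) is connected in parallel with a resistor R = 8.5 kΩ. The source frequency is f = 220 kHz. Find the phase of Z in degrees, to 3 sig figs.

ω = 2πf = 1.382e+06 rad/s
X_L = ωL = 5060 Ω
X_C = 1/(ωC) = 2670 Ω
Branch 1: Z₁ = R = 8500 Ω
Branch 2 (series LC): Z₂ = j(X_L − X_C) = j2390 Ω
Parallel: Z = Z₁Z₂/(Z₁+Z₂), |Z| = 2300 Ω, ∠Z = 74.3°

74.3°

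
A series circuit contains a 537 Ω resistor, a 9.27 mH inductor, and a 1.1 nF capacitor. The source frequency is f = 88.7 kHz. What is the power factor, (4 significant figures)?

0.1502

ω = 2πf = 557300 rad/s
X_L = ωL = 5166 Ω
X_C = 1/(ωC) = 1631 Ω
Net reactance X = X_L − X_C = 3535 Ω
Z = 537.0 + j3535 Ω
|Z| = √(537.0² + 3535²) = 3576 Ω
∠Z = arctan(3535/537.0) = 81.36°
cos φ = cos(81.36°) = 0.1502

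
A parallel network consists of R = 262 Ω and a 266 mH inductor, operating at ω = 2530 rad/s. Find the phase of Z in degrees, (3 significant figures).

21.3°

X_L = ωL = 673 Ω
Parallel: admittances add. Y = 1/R + 1/(jωL)
Y = (0.00382 − j0.00149) S
|Y| = 0.00410 S → |Z| = 1/|Y| = 244 Ω, ∠Z = −∠Y = 21.3°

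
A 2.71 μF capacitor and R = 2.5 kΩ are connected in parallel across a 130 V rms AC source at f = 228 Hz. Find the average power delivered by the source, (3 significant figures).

ω = 2πf = 1433 rad/s
X_C = 1/(ωC) = 258 Ω
Parallel: admittances add. Y = 1/R + jωC
Y = (0.000400 + j0.00388) S
|Y| = 0.00390 S → |Z| = 1/|Y| = 256 Ω, ∠Z = −∠Y = -84.1°
I = V/|Z| = 507 mA
P = VI cos φ = 130 × 0.507 × cos(-84.1°) = 6.76 W

6.76 W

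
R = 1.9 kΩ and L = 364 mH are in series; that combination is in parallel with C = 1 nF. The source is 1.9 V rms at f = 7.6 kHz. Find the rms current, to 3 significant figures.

ω = 2πf = 47750 rad/s
X_L = ωL = 17400 Ω
X_C = 1/(ωC) = 20900 Ω
Branch 1 (R+jX_L): Z₁ = 1900 + j17400 Ω, |Z₁| = 17500 Ω
Branch 2 (−jX_C): Z₂ = −j20900 Ω
Parallel: Z = Z₁Z₂/(Z₁+Z₂), |Z| = 90700 Ω, ∠Z = 55.7°
I = V/|Z| = 1.9/90700 = 20.9 μA

20.9 μA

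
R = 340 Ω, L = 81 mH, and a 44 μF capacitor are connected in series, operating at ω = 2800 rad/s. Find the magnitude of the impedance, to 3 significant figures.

X_L = ωL = 227 Ω
X_C = 1/(ωC) = 8.12 Ω
Net reactance X = X_L − X_C = 219 Ω
Z = 340 + j219 Ω
|Z| = √(340² + 219²) = 404 Ω

404 Ω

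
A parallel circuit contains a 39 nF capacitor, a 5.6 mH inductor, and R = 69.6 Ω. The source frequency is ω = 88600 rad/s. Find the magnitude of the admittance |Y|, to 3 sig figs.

X_L = ωL = 496 Ω
X_C = 1/(ωC) = 289 Ω
Parallel: admittances add. Y = 1/R + 1/(jωL) + jωC
Y = (0.0144 + j0.00144) S
|Y| = 0.0144 S → |Z| = 1/|Y| = 69.3 Ω, ∠Z = −∠Y = -5.72°

14.4 mS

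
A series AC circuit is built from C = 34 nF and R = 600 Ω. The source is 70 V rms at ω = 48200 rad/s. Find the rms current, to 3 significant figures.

81.8 mA

X_C = 1/(ωC) = 610 Ω
Z = 600 − j610 Ω
|Z| = √(600² + 610²) = 856 Ω
I = V/|Z| = 70/856 = 81.8 mA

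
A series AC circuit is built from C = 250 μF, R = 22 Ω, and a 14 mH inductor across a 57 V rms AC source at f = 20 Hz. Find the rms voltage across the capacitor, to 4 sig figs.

48.69 V

ω = 2πf = 125.7 rad/s
X_L = ωL = 1.759 Ω
X_C = 1/(ωC) = 31.83 Ω
Net reactance X = X_L − X_C = -30.07 Ω
Z = 22.00 − j30.07 Ω
|Z| = √(22.00² + 30.07²) = 37.26 Ω
I = V/|Z| = 1.530 A
V_C = I·|Z_C| = 1.530 × 31.83 = 48.69 V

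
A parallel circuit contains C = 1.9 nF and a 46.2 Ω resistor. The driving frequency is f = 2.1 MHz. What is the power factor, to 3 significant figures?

ω = 2πf = 1.319e+07 rad/s
X_C = 1/(ωC) = 39.9 Ω
Parallel: admittances add. Y = 1/R + jωC
Y = (0.0216 + j0.0251) S
|Y| = 0.0331 S → |Z| = 1/|Y| = 30.2 Ω, ∠Z = −∠Y = -49.2°
cos φ = cos(-49.2°) = 0.654

0.654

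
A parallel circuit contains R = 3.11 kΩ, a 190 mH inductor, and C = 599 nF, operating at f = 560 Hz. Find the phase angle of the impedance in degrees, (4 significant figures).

-62.28°

ω = 2πf = 3519 rad/s
X_L = ωL = 668.5 Ω
X_C = 1/(ωC) = 474.5 Ω
Parallel: admittances add. Y = 1/R + 1/(jωL) + jωC
Y = (0.0003215 + j0.0006118) S
|Y| = 0.0006912 S → |Z| = 1/|Y| = 1447 Ω, ∠Z = −∠Y = -62.28°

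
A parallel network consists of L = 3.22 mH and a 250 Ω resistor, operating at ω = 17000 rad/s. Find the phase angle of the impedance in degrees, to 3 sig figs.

X_L = ωL = 54.7 Ω
Parallel: admittances add. Y = 1/R + 1/(jωL)
Y = (0.00400 − j0.0183) S
|Y| = 0.0187 S → |Z| = 1/|Y| = 53.5 Ω, ∠Z = −∠Y = 77.6°

77.6°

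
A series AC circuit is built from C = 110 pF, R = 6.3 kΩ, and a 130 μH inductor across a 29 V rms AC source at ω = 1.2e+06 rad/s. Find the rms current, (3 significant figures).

X_L = ωL = 156 Ω
X_C = 1/(ωC) = 7580 Ω
Net reactance X = X_L − X_C = -7420 Ω
Z = 6300 − j7420 Ω
|Z| = √(6300² + 7420²) = 9730 Ω
I = V/|Z| = 29/9730 = 2.98 mA

2.98 mA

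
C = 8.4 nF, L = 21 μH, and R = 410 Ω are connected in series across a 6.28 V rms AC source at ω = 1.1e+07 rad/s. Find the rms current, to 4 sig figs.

X_L = ωL = 231.0 Ω
X_C = 1/(ωC) = 10.82 Ω
Net reactance X = X_L − X_C = 220.2 Ω
Z = 410.0 + j220.2 Ω
|Z| = √(410.0² + 220.2²) = 465.4 Ω
I = V/|Z| = 6.28/465.4 = 13.49 mA

13.49 mA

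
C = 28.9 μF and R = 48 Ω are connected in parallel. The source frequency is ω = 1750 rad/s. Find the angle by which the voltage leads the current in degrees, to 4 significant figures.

X_C = 1/(ωC) = 19.77 Ω
Parallel: admittances add. Y = 1/R + jωC
Y = (0.02083 + j0.05058) S
|Y| = 0.05470 S → |Z| = 1/|Y| = 18.28 Ω, ∠Z = −∠Y = -67.61°

-67.61°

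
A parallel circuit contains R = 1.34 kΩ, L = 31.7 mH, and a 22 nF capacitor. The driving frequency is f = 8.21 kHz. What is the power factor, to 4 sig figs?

ω = 2πf = 51580 rad/s
X_L = ωL = 1635 Ω
X_C = 1/(ωC) = 881.2 Ω
Parallel: admittances add. Y = 1/R + 1/(jωL) + jωC
Y = (0.0007463 + j0.0005233) S
|Y| = 0.0009115 S → |Z| = 1/|Y| = 1097 Ω, ∠Z = −∠Y = -35.04°
cos φ = cos(-35.04°) = 0.8187

0.8187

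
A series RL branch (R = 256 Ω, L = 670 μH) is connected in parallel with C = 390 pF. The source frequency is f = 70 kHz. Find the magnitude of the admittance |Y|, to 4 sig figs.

2.435 mS

ω = 2πf = 439800 rad/s
X_L = ωL = 294.7 Ω
X_C = 1/(ωC) = 5830 Ω
Branch 1 (R+jX_L): Z₁ = 256.0 + j294.7 Ω, |Z₁| = 390.3 Ω
Branch 2 (−jX_C): Z₂ = −j5830 Ω
Parallel: Z = Z₁Z₂/(Z₁+Z₂), |Z| = 410.7 Ω, ∠Z = 46.37°
|Y| = 1/|Z| = 2.435 mS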